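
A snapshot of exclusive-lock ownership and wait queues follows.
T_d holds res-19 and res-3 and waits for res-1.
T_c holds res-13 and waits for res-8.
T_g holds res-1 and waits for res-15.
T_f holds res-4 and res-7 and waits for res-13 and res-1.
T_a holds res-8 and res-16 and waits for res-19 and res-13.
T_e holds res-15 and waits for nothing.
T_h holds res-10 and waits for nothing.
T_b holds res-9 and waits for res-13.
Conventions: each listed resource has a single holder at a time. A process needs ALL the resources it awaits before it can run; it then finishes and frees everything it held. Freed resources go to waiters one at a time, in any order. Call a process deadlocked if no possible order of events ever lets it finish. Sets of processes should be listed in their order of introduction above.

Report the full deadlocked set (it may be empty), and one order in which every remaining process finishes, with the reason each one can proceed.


Deadlocked: T_c, T_f, T_a and T_b.
Key observation: along T_c -> T_a -> T_c, each member waits on what the next one holds — a deadlock; T_f and T_b wait into the deadlock from upstream.
A valid finishing order for the others: T_e, T_h, T_g, T_d.
Check, step by step:
  T_e: no waits; runs immediately, freeing res-15
  T_h: no waits; runs immediately, freeing res-10
  run T_g (all its waits — res-15 — are resolved); releases res-1
  run T_d (all its waits — res-1 — are resolved); releases res-19 and res-3


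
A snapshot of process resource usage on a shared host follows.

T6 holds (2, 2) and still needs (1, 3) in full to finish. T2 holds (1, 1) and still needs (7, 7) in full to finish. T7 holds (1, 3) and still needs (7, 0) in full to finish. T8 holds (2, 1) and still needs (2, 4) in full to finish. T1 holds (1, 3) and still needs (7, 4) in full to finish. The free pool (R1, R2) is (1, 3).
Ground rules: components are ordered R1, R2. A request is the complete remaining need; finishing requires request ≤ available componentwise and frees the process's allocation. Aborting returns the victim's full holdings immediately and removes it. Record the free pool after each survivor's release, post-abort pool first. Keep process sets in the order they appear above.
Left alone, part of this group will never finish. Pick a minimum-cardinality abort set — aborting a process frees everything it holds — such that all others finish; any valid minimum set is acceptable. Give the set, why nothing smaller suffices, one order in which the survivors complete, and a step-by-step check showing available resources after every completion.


Minimum abort set: T2 and T7.
Key observation: the returned (2, 4) from T2 and T7 is what brings T1 — unrunnable before, under any order — into play at step 3.
Minimality, checking each single-abort alternative: T6 alone leaves T2 blocked (short on R1 and R2); T2 alone leaves T7 blocked (short on R1); T7 alone leaves T2 blocked (short on R1); T8 alone leaves T2 blocked (short on R1 and R2); T1 alone leaves T2 blocked (short on R1).
Survivors finish in the order: T6, T8, T1. Verifying each step (pool after the aborts first):
  pool = (3, 7)
  run T6 (needs (1, 3), free (3, 7)); after release of (2, 2) the pool is (5, 9)
  run T8 (needs (2, 4), free (5, 9)); after release of (2, 1) the pool is (7, 10)
  run T1 (needs (7, 4), free (7, 10)); after release of (1, 3) the pool is (8, 13)


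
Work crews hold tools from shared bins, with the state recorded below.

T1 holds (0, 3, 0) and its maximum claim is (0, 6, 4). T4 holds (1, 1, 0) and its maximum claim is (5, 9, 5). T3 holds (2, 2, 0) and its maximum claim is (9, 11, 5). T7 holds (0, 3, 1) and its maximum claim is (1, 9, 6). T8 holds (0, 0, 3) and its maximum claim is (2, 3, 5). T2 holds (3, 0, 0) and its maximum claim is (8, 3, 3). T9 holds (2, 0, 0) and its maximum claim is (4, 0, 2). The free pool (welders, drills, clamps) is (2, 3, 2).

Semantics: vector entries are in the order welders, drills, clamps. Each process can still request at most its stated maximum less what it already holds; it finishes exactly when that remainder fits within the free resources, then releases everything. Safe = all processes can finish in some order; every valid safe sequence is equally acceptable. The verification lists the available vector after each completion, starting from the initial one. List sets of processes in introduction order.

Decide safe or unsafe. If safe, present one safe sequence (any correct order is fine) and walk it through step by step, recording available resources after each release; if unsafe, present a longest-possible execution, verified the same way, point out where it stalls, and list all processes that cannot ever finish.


SAFE. One safe sequence: T8, T1, T9, T7, T4, T2, T3.
Key observation: T8 marks the first exact bind of the order: its need (2, 3, 2) fits the free (2, 3, 2) with zero slack on a requested resource.
Step-by-step check:
  pool = (2, 3, 2)
  run T8 (needs (2, 3, 2), free (2, 3, 2)); after release of (0, 0, 3) the pool is (2, 3, 5)
  run T1 (needs (0, 3, 4), free (2, 3, 5)); after release of (0, 3, 0) the pool is (2, 6, 5)
  run T9 (needs (2, 0, 2), free (2, 6, 5)); after release of (2, 0, 0) the pool is (4, 6, 5)
  run T7 (needs (1, 6, 5), free (4, 6, 5)); after release of (0, 3, 1) the pool is (4, 9, 6)
  run T4 (needs (4, 8, 5), free (4, 9, 6)); after release of (1, 1, 0) the pool is (5, 10, 6)
  run T2 (needs (5, 3, 3), free (5, 10, 6)); after release of (3, 0, 0) the pool is (8, 10, 6)
  run T3 (needs (7, 9, 5), free (8, 10, 6)); after release of (2, 2, 0) the pool is (10, 12, 6)


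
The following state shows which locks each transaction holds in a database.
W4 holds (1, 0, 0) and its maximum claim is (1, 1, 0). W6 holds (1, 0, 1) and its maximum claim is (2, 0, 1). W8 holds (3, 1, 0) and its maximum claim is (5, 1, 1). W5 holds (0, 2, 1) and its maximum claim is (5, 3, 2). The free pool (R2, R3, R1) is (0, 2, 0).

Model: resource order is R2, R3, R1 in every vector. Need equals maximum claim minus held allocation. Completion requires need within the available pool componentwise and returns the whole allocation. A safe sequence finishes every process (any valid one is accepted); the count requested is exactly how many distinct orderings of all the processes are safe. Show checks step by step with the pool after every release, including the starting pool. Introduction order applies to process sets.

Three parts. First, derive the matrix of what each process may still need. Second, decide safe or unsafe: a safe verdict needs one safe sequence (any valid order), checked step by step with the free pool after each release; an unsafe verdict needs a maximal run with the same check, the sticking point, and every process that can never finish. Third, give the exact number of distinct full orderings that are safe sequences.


(1) Remaining need (order R2, R3, R1):
  W4: (0, 1, 0)
  W6: (1, 0, 0)
  W8: (2, 0, 1)
  W5: (5, 1, 1)
(2) SAFE — a valid safe sequence is W4, W6, W8, W5.
Key observation: the order's first zero-slack moment is W6 ((1, 0, 0) needed, (1, 2, 0) free — a requested resource with nothing to spare).
Walking it through:
  pool = (0, 2, 0)
  run W4 (needs (0, 1, 0), free (0, 2, 0)); after release of (1, 0, 0) the pool is (1, 2, 0)
  run W6 (needs (1, 0, 0), free (1, 2, 0)); after release of (1, 0, 1) the pool is (2, 2, 1)
  run W8 (needs (2, 0, 1), free (2, 2, 1)); after release of (3, 1, 0) the pool is (5, 3, 1)
  run W5 (needs (5, 1, 1), free (5, 3, 1)); after release of (0, 2, 1) the pool is (5, 5, 2)
(3) Precisely 1 of the possible complete orderings is a safe sequence.


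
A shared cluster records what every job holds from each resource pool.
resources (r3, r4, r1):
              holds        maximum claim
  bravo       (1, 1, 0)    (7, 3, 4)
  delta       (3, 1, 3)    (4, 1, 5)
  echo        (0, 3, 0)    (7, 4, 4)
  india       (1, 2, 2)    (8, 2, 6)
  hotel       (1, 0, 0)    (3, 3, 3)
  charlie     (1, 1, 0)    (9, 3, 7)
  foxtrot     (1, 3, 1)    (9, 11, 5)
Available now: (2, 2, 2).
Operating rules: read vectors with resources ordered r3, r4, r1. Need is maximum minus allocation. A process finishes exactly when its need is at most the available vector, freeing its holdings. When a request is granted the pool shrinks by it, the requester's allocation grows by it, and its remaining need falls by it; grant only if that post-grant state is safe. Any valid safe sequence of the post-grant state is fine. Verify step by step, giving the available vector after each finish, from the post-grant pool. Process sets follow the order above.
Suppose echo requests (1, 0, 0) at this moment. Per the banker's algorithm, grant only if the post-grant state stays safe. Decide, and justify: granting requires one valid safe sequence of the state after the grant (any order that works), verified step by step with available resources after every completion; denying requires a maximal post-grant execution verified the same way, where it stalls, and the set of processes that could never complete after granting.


DENY: after the grant no complete ordering would exist.
Key observation: the pool after delta, hotel is (5, 3, 5); every surviving request exceeds it in r3, so progress ends there.
Pretend the grant happened; the run delta, hotel goes as far as possible. Step-by-step check:
  pool = (1, 2, 2)
  delta: need (1, 0, 2) fits (1, 2, 2); releases (3, 1, 3), pool now (4, 3, 5)
  hotel: need (2, 3, 3) fits (4, 3, 5); releases (1, 0, 0), pool now (5, 3, 5)
  bravo cannot run: need (6, 2, 4) vs free (5, 3, 5) (insufficient r3)
  echo cannot run: need (6, 1, 4) vs free (5, 3, 5) (insufficient r3)
  india cannot run: need (7, 0, 4) vs free (5, 3, 5) (insufficient r3)
  charlie cannot run: need (8, 2, 7) vs free (5, 3, 5) (insufficient r3 and r1)
  foxtrot cannot run: need (8, 8, 4) vs free (5, 3, 5) (insufficient r3 and r4)
Processes that could never finish after the grant: bravo, echo, india, charlie and foxtrot.


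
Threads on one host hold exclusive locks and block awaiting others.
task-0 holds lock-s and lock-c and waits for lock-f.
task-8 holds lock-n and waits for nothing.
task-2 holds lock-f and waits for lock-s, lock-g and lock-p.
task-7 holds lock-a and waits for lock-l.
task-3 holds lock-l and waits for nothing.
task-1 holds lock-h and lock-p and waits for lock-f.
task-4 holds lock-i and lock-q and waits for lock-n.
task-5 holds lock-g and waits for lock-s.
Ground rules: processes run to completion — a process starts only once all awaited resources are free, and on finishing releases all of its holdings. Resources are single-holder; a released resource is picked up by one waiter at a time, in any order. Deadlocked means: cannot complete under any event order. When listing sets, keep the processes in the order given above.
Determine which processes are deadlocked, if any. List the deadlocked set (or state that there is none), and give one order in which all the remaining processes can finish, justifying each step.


The deadlocked set is task-0, task-2, task-1 and task-5.
Key observation: the wait chain closes on itself along task-0 -> task-2 -> task-0; task-1 and task-5 are caught in further circular waits.
A valid finishing order for the others: task-8, task-3, task-4, task-7.
Check, step by step:
  task-8: no waits; runs immediately, freeing lock-n
  task-3: no waits; runs immediately, freeing lock-l
  run task-4 (all its waits — lock-n — are resolved); releases lock-i and lock-q
  run task-7 (all its waits — lock-l — are resolved); releases lock-a


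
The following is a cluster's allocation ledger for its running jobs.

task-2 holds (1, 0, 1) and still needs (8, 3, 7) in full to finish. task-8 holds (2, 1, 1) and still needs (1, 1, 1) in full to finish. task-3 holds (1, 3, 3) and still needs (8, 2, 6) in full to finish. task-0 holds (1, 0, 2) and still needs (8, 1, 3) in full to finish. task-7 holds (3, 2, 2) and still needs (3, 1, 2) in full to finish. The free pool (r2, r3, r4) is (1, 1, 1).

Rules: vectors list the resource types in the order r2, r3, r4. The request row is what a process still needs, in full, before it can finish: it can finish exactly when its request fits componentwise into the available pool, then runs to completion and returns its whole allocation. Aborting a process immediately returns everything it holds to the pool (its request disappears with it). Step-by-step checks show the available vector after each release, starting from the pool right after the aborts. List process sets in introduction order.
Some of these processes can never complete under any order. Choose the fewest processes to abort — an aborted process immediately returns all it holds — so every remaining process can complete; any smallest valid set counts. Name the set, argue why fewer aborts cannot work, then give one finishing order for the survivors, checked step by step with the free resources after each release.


Minimum abort set: task-2 and task-0.
Key observation: task-3 had no path to completion before; after the abort of task-2 and task-0 ((2, 0, 3) returned), step 3 is where it fits.
Minimality, checking each single-abort alternative: task-2 alone leaves task-3 blocked (short on r2 and r4); task-8 alone leaves task-2 blocked (short on r2 and r4); task-3 alone leaves task-2 blocked (short on r2); task-0 alone leaves task-2 blocked (short on r2 and r4); task-7 alone leaves task-2 blocked (short on r2 and r4).
The survivors complete as task-7, task-8, task-3. Check, step by step (starting from the post-abort pool):
  pool = (3, 1, 4)
  task-7: need (3, 1, 2) fits (3, 1, 4); releases (3, 2, 2), pool now (6, 3, 6)
  task-8: need (1, 1, 1) fits (6, 3, 6); releases (2, 1, 1), pool now (8, 4, 7)
  task-3: need (8, 2, 6) fits (8, 4, 7); releases (1, 3, 3), pool now (9, 7, 10)


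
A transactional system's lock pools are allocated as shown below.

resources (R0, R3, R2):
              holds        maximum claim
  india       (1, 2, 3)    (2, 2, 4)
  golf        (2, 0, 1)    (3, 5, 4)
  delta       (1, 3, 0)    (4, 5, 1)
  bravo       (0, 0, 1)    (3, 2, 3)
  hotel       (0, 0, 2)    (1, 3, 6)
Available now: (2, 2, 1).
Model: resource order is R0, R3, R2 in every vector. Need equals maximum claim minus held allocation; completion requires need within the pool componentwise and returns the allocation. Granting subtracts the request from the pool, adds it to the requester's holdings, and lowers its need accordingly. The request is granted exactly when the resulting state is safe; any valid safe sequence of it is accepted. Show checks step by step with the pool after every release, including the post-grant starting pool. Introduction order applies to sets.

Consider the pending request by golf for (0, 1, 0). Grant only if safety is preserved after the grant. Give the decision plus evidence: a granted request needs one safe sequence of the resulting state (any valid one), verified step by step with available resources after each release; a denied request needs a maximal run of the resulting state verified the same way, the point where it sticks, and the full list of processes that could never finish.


GRANT — the state after the grant stays safe, e.g. via india, bravo, hotel, delta, golf.
Key observation: the transfer keeps a workable pool ((2, 1, 1)); india starts the safe sequence.
Verifying the post-grant state step by step:
  pool = (2, 1, 1)
  run india (needs (1, 0, 1), free (2, 1, 1)); after release of (1, 2, 3) the pool is (3, 3, 4)
  run bravo (needs (3, 2, 2), free (3, 3, 4)); after release of (0, 0, 1) the pool is (3, 3, 5)
  run hotel (needs (1, 3, 4), free (3, 3, 5)); after release of (0, 0, 2) the pool is (3, 3, 7)
  run delta (needs (3, 2, 1), free (3, 3, 7)); after release of (1, 3, 0) the pool is (4, 6, 7)
  run golf (needs (1, 4, 3), free (4, 6, 7)); after release of (2, 1, 1) the pool is (6, 7, 8)


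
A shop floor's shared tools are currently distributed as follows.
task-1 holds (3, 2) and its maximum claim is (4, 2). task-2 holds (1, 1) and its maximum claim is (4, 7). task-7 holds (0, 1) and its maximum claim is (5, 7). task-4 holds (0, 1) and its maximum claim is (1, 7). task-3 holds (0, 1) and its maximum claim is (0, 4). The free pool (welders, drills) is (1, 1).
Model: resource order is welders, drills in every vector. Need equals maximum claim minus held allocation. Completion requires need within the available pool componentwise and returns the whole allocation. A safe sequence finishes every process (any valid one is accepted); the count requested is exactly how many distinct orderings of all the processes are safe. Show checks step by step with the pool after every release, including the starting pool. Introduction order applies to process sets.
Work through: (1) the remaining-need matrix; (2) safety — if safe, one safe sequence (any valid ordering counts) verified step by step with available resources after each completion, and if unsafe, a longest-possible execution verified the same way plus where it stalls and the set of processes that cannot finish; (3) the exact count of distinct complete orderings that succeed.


(1) Remaining need (order welders, drills):
  task-1: (1, 0)
  task-2: (3, 6)
  task-7: (5, 6)
  task-4: (1, 6)
  task-3: (0, 3)
(2) UNSAFE — no complete ordering exists.
Key observation: even finishing task-1, task-3 leaves just (4, 4) free — too little drills for any of the remaining processes.
The run task-1, task-3 cannot be extended any further. Walking it through:
  pool = (1, 1)
  run task-1 (needs (1, 0), free (1, 1)); after release of (3, 2) the pool is (4, 3)
  run task-3 (needs (0, 3), free (4, 3)); after release of (0, 1) the pool is (4, 4)
  blocked: task-2 wants (3, 6), pool (4, 4) — not enough drills
  blocked: task-7 wants (5, 6), pool (4, 4) — not enough welders and drills
  blocked: task-4 wants (1, 6), pool (4, 4) — not enough drills
Permanently blocked: task-2, task-7 and task-4.
(3) Exactly 0 of the possible complete orderings are safe sequences.


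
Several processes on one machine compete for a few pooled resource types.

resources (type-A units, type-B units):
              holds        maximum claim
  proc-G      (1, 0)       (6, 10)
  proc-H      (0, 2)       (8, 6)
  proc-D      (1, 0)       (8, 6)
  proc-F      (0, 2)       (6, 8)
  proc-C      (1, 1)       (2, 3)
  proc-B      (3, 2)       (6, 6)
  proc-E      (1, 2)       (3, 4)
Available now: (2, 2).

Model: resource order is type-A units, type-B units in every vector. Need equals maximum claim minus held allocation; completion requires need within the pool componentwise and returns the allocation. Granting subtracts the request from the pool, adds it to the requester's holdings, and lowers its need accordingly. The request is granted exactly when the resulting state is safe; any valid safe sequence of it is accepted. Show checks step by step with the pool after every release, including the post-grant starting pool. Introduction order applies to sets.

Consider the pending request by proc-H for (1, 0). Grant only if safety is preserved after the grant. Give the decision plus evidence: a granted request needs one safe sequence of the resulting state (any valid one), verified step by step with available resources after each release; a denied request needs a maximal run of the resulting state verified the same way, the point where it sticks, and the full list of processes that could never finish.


DENY. Granting would leave the state unsafe.
Key observation: after proc-C, proc-E, proc-B, proc-F the pool peaks at (6, 9), and each blocked process is short somewhere: proc-G on type-B units; proc-H on type-A units; proc-D on type-A units.
Pretend the grant happened; the run proc-C, proc-E, proc-B, proc-F goes as far as possible. Walking it through:
  pool = (1, 2)
  proc-C: need (1, 2) fits (1, 2); releases (1, 1), pool now (2, 3)
  proc-E: need (2, 2) fits (2, 3); releases (1, 2), pool now (3, 5)
  proc-B: need (3, 4) fits (3, 5); releases (3, 2), pool now (6, 7)
  proc-F: need (6, 6) fits (6, 7); releases (0, 2), pool now (6, 9)
  blocked: proc-G wants (5, 10), pool (6, 9) — not enough type-B units
  blocked: proc-H wants (7, 4), pool (6, 9) — not enough type-A units
  blocked: proc-D wants (7, 6), pool (6, 9) — not enough type-A units
Processes that could never finish after the grant: proc-G, proc-H and proc-D.


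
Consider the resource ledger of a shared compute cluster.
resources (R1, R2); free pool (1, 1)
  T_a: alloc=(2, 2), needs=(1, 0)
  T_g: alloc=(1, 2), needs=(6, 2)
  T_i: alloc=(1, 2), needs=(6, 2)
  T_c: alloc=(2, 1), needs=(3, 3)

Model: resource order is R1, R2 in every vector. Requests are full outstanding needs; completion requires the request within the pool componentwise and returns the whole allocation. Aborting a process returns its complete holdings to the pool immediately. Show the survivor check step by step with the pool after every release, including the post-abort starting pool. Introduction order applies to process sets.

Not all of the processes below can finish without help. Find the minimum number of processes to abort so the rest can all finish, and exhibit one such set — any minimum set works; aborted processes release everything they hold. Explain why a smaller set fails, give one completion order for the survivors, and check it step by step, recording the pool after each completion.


Abort T_i.
Key observation: no ordering could ever have run T_g before the abort of T_i; with (1, 2) back in the pool it fits at step 3.
Minimality: the empty abort set fails — the state is deadlocked as it stands.
Survivors finish in the order: T_a, T_c, T_g. Check, step by step (pool after the aborts first):
  pool = (2, 3)
  run T_a (needs (1, 0), free (2, 3)); after release of (2, 2) the pool is (4, 5)
  run T_c (needs (3, 3), free (4, 5)); after release of (2, 1) the pool is (6, 6)
  run T_g (needs (6, 2), free (6, 6)); after release of (1, 2) the pool is (7, 8)


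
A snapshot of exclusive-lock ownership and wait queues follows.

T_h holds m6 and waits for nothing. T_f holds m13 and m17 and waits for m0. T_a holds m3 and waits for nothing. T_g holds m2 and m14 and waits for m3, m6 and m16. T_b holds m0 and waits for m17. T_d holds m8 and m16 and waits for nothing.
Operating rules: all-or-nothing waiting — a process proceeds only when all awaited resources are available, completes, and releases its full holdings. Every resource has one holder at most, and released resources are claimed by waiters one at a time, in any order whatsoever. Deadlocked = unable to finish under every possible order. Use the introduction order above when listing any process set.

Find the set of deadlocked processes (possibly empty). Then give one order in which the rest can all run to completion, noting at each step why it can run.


The deadlocked set is T_f and T_b.
Key observation: nobody on the ring T_f -> T_b -> T_f can start until another member finishes, which never happens; no other process is dragged down with it.
The rest can finish in the order T_a, T_d, T_h, T_g.
Step-by-step check:
  T_a waits on nothing -> runs at once and releases m3
  T_d waits on nothing -> runs at once and releases m8 and m16
  T_h waits on nothing -> runs at once and releases m6
  T_g waits on m3, m6 and m16 — all released -> runs and releases m2 and m14


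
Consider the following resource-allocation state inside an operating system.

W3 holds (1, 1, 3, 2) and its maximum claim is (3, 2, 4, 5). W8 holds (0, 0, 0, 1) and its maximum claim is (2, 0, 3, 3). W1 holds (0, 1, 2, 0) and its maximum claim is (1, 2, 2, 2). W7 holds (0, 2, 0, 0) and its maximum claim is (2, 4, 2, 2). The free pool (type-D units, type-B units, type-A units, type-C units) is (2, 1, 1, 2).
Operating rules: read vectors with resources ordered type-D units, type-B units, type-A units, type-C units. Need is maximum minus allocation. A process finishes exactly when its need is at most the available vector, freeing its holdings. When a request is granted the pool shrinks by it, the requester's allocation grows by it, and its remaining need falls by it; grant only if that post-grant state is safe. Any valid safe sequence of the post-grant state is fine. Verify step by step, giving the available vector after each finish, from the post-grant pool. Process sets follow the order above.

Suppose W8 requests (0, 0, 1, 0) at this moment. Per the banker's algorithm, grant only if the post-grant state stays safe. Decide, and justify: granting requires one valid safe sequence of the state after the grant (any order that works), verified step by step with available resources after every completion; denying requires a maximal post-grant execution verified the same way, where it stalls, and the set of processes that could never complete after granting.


GRANT — the state after the grant stays safe, e.g. via W1, W8, W7, W3.
Key observation: post-grant, (2, 1, 0, 2) remains, and an order beginning with W1 completes everyone.
Check on the post-grant state, step by step:
  pool = (2, 1, 0, 2)
  W1: need (1, 1, 0, 2) fits (2, 1, 0, 2); releases (0, 1, 2, 0), pool now (2, 2, 2, 2)
  W8: need (2, 0, 2, 2) fits (2, 2, 2, 2); releases (0, 0, 1, 1), pool now (2, 2, 3, 3)
  W7: need (2, 2, 2, 2) fits (2, 2, 3, 3); releases (0, 2, 0, 0), pool now (2, 4, 3, 3)
  W3: need (2, 1, 1, 3) fits (2, 4, 3, 3); releases (1, 1, 3, 2), pool now (3, 5, 6, 5)


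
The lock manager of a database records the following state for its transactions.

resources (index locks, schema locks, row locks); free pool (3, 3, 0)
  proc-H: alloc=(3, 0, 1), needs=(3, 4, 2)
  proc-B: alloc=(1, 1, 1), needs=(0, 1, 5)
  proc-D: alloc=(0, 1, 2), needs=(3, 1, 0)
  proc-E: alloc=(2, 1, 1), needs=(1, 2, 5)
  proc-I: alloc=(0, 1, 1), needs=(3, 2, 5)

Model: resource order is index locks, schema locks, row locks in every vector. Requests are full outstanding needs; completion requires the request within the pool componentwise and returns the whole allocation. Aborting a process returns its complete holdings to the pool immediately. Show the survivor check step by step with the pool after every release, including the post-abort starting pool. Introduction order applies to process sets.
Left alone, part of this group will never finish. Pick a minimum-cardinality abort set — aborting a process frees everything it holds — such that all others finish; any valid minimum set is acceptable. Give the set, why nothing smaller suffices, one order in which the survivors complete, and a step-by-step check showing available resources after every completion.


The answer: abort proc-B and proc-E.
Key observation: proc-I could never have finished before the abort; with (3, 2, 2) returned by proc-B and proc-E, it fits at step 3.
Minimality, checking each single-abort alternative: proc-H alone leaves proc-B blocked (short on row locks); proc-B alone leaves proc-E blocked (short on row locks); proc-D alone leaves proc-B blocked (short on row locks); proc-E alone leaves proc-B blocked (short on row locks); proc-I alone leaves proc-B blocked (short on row locks).
One survivor order: proc-H, proc-D, proc-I. Check, step by step (post-abort pool first):
  pool = (6, 5, 2)
  run proc-H (needs (3, 4, 2), free (6, 5, 2)); after release of (3, 0, 1) the pool is (9, 5, 3)
  run proc-D (needs (3, 1, 0), free (9, 5, 3)); after release of (0, 1, 2) the pool is (9, 6, 5)
  run proc-I (needs (3, 2, 5), free (9, 6, 5)); after release of (0, 1, 1) the pool is (9, 7, 6)


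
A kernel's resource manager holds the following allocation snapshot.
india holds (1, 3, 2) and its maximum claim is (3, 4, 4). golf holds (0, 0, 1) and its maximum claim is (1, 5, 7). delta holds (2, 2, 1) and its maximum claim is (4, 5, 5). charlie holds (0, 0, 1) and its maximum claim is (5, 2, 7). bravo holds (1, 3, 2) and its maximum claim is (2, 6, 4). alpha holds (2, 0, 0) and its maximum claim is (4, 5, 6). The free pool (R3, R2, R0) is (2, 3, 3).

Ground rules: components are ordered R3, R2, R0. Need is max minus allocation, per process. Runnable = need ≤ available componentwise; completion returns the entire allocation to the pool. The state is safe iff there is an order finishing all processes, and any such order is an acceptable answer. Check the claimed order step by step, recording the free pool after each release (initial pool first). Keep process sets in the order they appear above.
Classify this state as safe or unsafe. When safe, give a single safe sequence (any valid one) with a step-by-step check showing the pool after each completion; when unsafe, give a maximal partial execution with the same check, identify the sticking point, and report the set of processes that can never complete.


SAFE. One safe sequence: bravo, delta, golf, charlie, india, alpha.
Key observation: the first exact fit in this order is bravo — it needs (1, 3, 2) with (2, 3, 3) free, meeting a requested resource to the last unit.
Check, step by step:
  pool = (2, 3, 3)
  run bravo (needs (1, 3, 2), free (2, 3, 3)); after release of (1, 3, 2) the pool is (3, 6, 5)
  run delta (needs (2, 3, 4), free (3, 6, 5)); after release of (2, 2, 1) the pool is (5, 8, 6)
  run golf (needs (1, 5, 6), free (5, 8, 6)); after release of (0, 0, 1) the pool is (5, 8, 7)
  run charlie (needs (5, 2, 6), free (5, 8, 7)); after release of (0, 0, 1) the pool is (5, 8, 8)
  run india (needs (2, 1, 2), free (5, 8, 8)); after release of (1, 3, 2) the pool is (6, 11, 10)
  run alpha (needs (2, 5, 6), free (6, 11, 10)); after release of (2, 0, 0) the pool is (8, 11, 10)


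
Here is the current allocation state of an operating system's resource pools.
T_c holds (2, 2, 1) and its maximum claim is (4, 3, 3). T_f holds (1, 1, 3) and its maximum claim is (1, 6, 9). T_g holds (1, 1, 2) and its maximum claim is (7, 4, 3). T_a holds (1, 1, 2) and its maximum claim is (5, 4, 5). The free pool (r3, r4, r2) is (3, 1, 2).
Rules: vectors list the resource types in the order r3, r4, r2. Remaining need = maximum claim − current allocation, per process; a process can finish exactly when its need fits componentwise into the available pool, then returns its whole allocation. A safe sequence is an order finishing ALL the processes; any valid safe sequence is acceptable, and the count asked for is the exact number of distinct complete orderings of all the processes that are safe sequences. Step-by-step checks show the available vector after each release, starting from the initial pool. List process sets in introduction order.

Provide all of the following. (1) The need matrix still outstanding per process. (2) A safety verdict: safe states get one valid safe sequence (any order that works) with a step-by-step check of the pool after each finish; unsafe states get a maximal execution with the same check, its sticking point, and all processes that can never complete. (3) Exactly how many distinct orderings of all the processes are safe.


(1) Remaining need (order r3, r4, r2):
  T_c: (2, 1, 2)
  T_f: (0, 5, 6)
  T_g: (6, 3, 1)
  T_a: (4, 3, 3)
(2) SAFE — a valid safe sequence is T_c, T_a, T_g, T_f.
Key observation: the first exact fit in this order is T_c — it needs (2, 1, 2) with (3, 1, 2) free, meeting a requested resource to the last unit.
Check, step by step:
  pool = (3, 1, 2)
  run T_c (needs (2, 1, 2), free (3, 1, 2)); after release of (2, 2, 1) the pool is (5, 3, 3)
  run T_a (needs (4, 3, 3), free (5, 3, 3)); after release of (1, 1, 2) the pool is (6, 4, 5)
  run T_g (needs (6, 3, 1), free (6, 4, 5)); after release of (1, 1, 2) the pool is (7, 5, 7)
  run T_f (needs (0, 5, 6), free (7, 5, 7)); after release of (1, 1, 3) the pool is (8, 6, 10)
(3) The exact count: 1 of the possible complete orderings is a safe sequence.


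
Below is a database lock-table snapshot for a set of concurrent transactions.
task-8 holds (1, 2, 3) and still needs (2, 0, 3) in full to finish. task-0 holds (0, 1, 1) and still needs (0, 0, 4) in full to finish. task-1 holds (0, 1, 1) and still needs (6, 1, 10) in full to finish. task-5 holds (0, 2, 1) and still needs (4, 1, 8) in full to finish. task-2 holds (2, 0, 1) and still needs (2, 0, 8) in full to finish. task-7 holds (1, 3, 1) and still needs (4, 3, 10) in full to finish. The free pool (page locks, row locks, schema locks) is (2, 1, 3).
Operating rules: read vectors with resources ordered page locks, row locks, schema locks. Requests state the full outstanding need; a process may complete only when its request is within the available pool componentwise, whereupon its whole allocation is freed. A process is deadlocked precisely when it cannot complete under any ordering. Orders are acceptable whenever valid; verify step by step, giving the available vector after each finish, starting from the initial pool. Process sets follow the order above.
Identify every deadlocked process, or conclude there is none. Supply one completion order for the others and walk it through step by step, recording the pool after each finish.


The deadlocked set is task-1, task-5, task-2 and task-7.
Key observation: task-8, task-0 can finish, but then (3, 4, 7) is all there is, and the blocked group's schema locks demands exceed it.
One completion order for the rest: task-8, task-0. Step-by-step check:
  pool = (2, 1, 3)
  task-8: need (2, 0, 3) fits (2, 1, 3); releases (1, 2, 3), pool now (3, 3, 6)
  task-0: need (0, 0, 4) fits (3, 3, 6); releases (0, 1, 1), pool now (3, 4, 7)
The blocked processes can never fit:
  task-1 still needs (6, 1, 10) but only (3, 4, 7) is free — short on page locks and schema locks
  task-5 still needs (4, 1, 8) but only (3, 4, 7) is free — short on page locks and schema locks
  task-2 still needs (2, 0, 8) but only (3, 4, 7) is free — short on schema locks
  task-7 still needs (4, 3, 10) but only (3, 4, 7) is free — short on page locks and schema locks


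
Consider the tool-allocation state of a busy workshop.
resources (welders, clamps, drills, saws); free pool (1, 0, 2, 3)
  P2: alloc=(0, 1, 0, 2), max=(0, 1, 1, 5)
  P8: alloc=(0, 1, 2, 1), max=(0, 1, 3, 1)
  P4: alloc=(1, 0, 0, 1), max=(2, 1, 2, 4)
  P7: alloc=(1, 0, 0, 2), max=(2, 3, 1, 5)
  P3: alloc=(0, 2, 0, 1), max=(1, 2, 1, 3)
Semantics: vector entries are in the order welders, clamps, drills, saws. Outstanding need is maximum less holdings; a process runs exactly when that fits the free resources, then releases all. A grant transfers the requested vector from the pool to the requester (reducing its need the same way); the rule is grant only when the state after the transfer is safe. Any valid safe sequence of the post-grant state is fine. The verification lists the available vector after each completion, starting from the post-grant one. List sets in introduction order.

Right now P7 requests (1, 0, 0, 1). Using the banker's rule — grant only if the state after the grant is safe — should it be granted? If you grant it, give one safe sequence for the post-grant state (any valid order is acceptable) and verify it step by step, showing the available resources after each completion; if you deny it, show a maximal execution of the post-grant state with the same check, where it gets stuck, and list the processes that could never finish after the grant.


DENY. Granting would leave the state unsafe.
Key observation: after P8, P2 the pool peaks at (0, 2, 4, 5), and each blocked process is short somewhere: P4 on welders; P7 on clamps; P3 on welders.
After a pretend grant, a maximal execution: P8, P2 — then nothing else fits. Verifying each step:
  pool = (0, 0, 2, 2)
  P8 needs (0, 0, 1, 0) <= (0, 0, 2, 2) -> finishes; pool += (0, 1, 2, 1) = (0, 1, 4, 3)
  P2 needs (0, 0, 1, 3) <= (0, 1, 4, 3) -> finishes; pool += (0, 1, 0, 2) = (0, 2, 4, 5)
  P4 cannot run: need (1, 1, 2, 3) vs free (0, 2, 4, 5) (insufficient welders)
  P7 cannot run: need (0, 3, 1, 2) vs free (0, 2, 4, 5) (insufficient clamps)
  P3 cannot run: need (1, 0, 1, 2) vs free (0, 2, 4, 5) (insufficient welders)
Post-grant, the permanently blocked set is P4, P7 and P3.


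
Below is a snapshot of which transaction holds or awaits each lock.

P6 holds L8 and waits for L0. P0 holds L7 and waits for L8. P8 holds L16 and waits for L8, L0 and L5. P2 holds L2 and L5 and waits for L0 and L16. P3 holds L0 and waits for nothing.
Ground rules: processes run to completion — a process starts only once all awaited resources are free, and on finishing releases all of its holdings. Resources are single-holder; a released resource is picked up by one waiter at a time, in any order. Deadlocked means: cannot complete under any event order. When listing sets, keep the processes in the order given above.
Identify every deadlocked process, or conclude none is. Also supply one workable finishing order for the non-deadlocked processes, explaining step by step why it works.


The deadlocked set is P8 and P2.
Key observation: along P8 -> P2 -> P8, each member waits on what the next one holds — a deadlock; no other process is dragged down with it.
The rest can finish in the order P3, P6, P0.
Check, step by step:
  P3 waits on nothing -> runs at once and releases L0
  P6 waits on L0 — all released -> runs and releases L8
  P0 waits on L8 — all released -> runs and releases L7


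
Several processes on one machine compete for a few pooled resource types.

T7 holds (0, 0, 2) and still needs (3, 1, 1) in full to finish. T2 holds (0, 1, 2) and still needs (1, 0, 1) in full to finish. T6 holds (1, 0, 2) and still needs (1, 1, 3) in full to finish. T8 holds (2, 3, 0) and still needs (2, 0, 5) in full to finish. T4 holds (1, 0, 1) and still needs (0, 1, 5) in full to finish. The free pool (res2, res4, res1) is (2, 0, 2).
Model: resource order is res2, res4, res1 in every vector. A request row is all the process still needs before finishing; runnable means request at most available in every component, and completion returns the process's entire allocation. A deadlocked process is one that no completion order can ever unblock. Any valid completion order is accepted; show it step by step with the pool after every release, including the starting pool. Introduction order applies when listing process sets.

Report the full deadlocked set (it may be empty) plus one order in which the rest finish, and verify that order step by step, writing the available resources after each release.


Nothing here is deadlocked.
Key observation: no deadlock: T2 fits now, and the freed resources carry the rest through.
The rest can finish in the order T2, T6, T4, T8, T7. Step-by-step check:
  pool = (2, 0, 2)
  T2 needs (1, 0, 1) <= (2, 0, 2) -> finishes; pool += (0, 1, 2) = (2, 1, 4)
  T6 needs (1, 1, 3) <= (2, 1, 4) -> finishes; pool += (1, 0, 2) = (3, 1, 6)
  T4 needs (0, 1, 5) <= (3, 1, 6) -> finishes; pool += (1, 0, 1) = (4, 1, 7)
  T8 needs (2, 0, 5) <= (4, 1, 7) -> finishes; pool += (2, 3, 0) = (6, 4, 7)
  T7 needs (3, 1, 1) <= (6, 4, 7) -> finishes; pool += (0, 0, 2) = (6, 4, 9)


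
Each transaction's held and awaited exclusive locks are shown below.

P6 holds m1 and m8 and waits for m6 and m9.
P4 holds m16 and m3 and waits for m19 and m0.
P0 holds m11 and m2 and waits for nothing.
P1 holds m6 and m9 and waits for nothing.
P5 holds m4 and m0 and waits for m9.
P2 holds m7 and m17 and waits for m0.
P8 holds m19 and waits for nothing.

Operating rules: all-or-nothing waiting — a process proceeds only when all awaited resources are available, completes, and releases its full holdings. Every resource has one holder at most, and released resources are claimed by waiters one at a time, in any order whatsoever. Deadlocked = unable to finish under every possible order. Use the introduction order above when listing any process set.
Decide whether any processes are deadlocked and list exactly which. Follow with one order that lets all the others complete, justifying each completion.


The deadlocked set is empty.
Key observation: all waits point, directly or indirectly, at processes that can finish, so nothing is permanently blocked.
One completion order for the rest: P0, P8, P1, P6, P5, P2, P4.
Step-by-step check:
  P0 waits on nothing -> runs at once and releases m11 and m2
  P8 waits on nothing -> runs at once and releases m19
  P1 waits on nothing -> runs at once and releases m6 and m9
  P6 waits on m6 and m9 — all released -> runs and releases m1 and m8
  P5 waits on m9 — all released -> runs and releases m4 and m0
  P2 waits on m0 — all released -> runs and releases m7 and m17
  P4 waits on m19 and m0 — all released -> runs and releases m16 and m3
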